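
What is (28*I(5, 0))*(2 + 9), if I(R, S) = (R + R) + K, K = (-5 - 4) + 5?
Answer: 1848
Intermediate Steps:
K = -4 (K = -9 + 5 = -4)
I(R, S) = -4 + 2*R (I(R, S) = (R + R) - 4 = 2*R - 4 = -4 + 2*R)
(28*I(5, 0))*(2 + 9) = (28*(-4 + 2*5))*(2 + 9) = (28*(-4 + 10))*11 = (28*6)*11 = 168*11 = 1848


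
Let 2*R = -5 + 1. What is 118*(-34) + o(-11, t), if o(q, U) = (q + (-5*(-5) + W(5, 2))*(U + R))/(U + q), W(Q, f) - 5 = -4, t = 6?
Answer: -20153/5 ≈ -4030.6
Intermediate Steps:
W(Q, f) = 1 (W(Q, f) = 5 - 4 = 1)
R = -2 (R = (-5 + 1)/2 = (1/2)*(-4) = -2)
o(q, U) = (-52 + q + 26*U)/(U + q) (o(q, U) = (q + (-5*(-5) + 1)*(U - 2))/(U + q) = (q + (25 + 1)*(-2 + U))/(U + q) = (q + 26*(-2 + U))/(U + q) = (q + (-52 + 26*U))/(U + q) = (-52 + q + 26*U)/(U + q))
118*(-34) + o(-11, t) = 118*(-34) + (-52 - 11 + 26*6)/(6 - 11) = -4012 + (-52 - 11 + 156)/(-5) = -4012 - 1/5*93 = -4012 - 93/5 = -20153/5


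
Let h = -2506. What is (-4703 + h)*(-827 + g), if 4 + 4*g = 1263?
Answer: 14771241/4 ≈ 3.6928e+6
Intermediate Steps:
g = 1259/4 (g = -1 + (1/4)*1263 = -1 + 1263/4 = 1259/4 ≈ 314.75)
(-4703 + h)*(-827 + g) = (-4703 - 2506)*(-827 + 1259/4) = -7209*(-2049/4) = 14771241/4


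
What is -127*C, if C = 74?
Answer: -9398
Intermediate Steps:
-127*C = -127*74 = -9398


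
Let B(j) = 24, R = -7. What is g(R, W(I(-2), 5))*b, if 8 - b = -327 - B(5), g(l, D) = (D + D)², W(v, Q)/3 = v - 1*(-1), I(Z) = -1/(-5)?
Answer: 465264/25 ≈ 18611.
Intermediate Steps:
I(Z) = ⅕ (I(Z) = -1*(-⅕) = ⅕)
W(v, Q) = 3 + 3*v (W(v, Q) = 3*(v - 1*(-1)) = 3*(v + 1) = 3*(1 + v) = 3 + 3*v)
g(l, D) = 4*D² (g(l, D) = (2*D)² = 4*D²)
b = 359 (b = 8 - (-327 - 1*24) = 8 - (-327 - 24) = 8 - 1*(-351) = 8 + 351 = 359)
g(R, W(I(-2), 5))*b = (4*(3 + 3*(⅕))²)*359 = (4*(3 + ⅗)²)*359 = (4*(18/5)²)*359 = (4*(324/25))*359 = (1296/25)*359 = 465264/25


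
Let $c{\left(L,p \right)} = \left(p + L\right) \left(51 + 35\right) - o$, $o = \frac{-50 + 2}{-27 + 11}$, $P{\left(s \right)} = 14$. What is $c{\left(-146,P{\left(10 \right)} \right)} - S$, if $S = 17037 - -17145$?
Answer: $-45537$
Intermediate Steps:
$o = 3$ ($o = - \frac{48}{-16} = \left(-48\right) \left(- \frac{1}{16}\right) = 3$)
$c{\left(L,p \right)} = -3 + 86 L + 86 p$ ($c{\left(L,p \right)} = \left(p + L\right) \left(51 + 35\right) - 3 = \left(L + p\right) 86 - 3 = \left(86 L + 86 p\right) - 3 = -3 + 86 L + 86 p$)
$S = 34182$ ($S = 17037 + 17145 = 34182$)
$c{\left(-146,P{\left(10 \right)} \right)} - S = \left(-3 + 86 \left(-146\right) + 86 \cdot 14\right) - 34182 = \left(-3 - 12556 + 1204\right) - 34182 = -11355 - 34182 = -45537$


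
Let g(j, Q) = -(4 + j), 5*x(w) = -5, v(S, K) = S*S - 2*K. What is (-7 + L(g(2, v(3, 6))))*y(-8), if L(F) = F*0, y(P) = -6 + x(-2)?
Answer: 49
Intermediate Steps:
v(S, K) = S² - 2*K
x(w) = -1 (x(w) = (⅕)*(-5) = -1)
y(P) = -7 (y(P) = -6 - 1 = -7)
g(j, Q) = -4 - j
L(F) = 0
(-7 + L(g(2, v(3, 6))))*y(-8) = (-7 + 0)*(-7) = -7*(-7) = 49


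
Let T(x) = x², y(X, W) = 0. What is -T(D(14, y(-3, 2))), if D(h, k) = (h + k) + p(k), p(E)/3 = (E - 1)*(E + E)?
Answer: -196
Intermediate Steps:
p(E) = 6*E*(-1 + E) (p(E) = 3*((E - 1)*(E + E)) = 3*((-1 + E)*(2*E)) = 3*(2*E*(-1 + E)) = 6*E*(-1 + E))
D(h, k) = h + k + 6*k*(-1 + k) (D(h, k) = (h + k) + 6*k*(-1 + k) = h + k + 6*k*(-1 + k))
-T(D(14, y(-3, 2))) = -(14 + 0 + 6*0*(-1 + 0))² = -(14 + 0 + 6*0*(-1))² = -(14 + 0 + 0)² = -1*14² = -1*196 = -196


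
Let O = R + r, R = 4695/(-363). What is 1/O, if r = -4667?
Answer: -121/566272 ≈ -0.00021368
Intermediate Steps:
R = -1565/121 (R = 4695*(-1/363) = -1565/121 ≈ -12.934)
O = -566272/121 (O = -1565/121 - 4667 = -566272/121 ≈ -4679.9)
1/O = 1/(-566272/121) = -121/566272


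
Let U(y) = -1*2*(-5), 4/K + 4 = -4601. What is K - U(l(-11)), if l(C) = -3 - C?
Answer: -46054/4605 ≈ -10.001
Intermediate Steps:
K = -4/4605 (K = 4/(-4 - 4601) = 4/(-4605) = 4*(-1/4605) = -4/4605 ≈ -0.00086862)
U(y) = 10 (U(y) = -2*(-5) = 10)
K - U(l(-11)) = -4/4605 - 1*10 = -4/4605 - 10 = -46054/4605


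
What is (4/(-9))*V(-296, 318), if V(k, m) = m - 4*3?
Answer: -136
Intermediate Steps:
V(k, m) = -12 + m (V(k, m) = m - 12 = -12 + m)
(4/(-9))*V(-296, 318) = (4/(-9))*(-12 + 318) = (4*(-⅑))*306 = -4/9*306 = -136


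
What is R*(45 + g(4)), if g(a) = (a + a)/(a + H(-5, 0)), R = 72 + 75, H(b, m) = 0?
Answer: 6909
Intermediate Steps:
R = 147
g(a) = 2 (g(a) = (a + a)/(a + 0) = (2*a)/a = 2)
R*(45 + g(4)) = 147*(45 + 2) = 147*47 = 6909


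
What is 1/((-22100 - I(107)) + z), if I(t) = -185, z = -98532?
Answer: -1/120447 ≈ -8.3024e-6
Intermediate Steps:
1/((-22100 - I(107)) + z) = 1/((-22100 - 1*(-185)) - 98532) = 1/((-22100 + 185) - 98532) = 1/(-21915 - 98532) = 1/(-120447) = -1/120447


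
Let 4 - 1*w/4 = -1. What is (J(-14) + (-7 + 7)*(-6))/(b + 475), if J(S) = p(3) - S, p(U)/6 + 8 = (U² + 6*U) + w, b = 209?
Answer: 62/171 ≈ 0.36257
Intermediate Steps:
w = 20 (w = 16 - 4*(-1) = 16 + 4 = 20)
p(U) = 72 + 6*U² + 36*U (p(U) = -48 + 6*((U² + 6*U) + 20) = -48 + 6*(20 + U² + 6*U) = -48 + (120 + 6*U² + 36*U) = 72 + 6*U² + 36*U)
J(S) = 234 - S (J(S) = (72 + 6*3² + 36*3) - S = (72 + 6*9 + 108) - S = (72 + 54 + 108) - S = 234 - S)
(J(-14) + (-7 + 7)*(-6))/(b + 475) = ((234 - 1*(-14)) + (-7 + 7)*(-6))/(209 + 475) = ((234 + 14) + 0*(-6))/684 = (248 + 0)*(1/684) = 248*(1/684) = 62/171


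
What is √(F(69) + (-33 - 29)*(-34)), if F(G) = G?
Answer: √2177 ≈ 46.658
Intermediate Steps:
√(F(69) + (-33 - 29)*(-34)) = √(69 + (-33 - 29)*(-34)) = √(69 - 62*(-34)) = √(69 + 2108) = √2177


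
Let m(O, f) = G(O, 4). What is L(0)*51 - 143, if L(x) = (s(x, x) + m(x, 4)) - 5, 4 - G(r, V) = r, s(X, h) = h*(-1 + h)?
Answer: -194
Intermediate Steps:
G(r, V) = 4 - r
m(O, f) = 4 - O
L(x) = -1 - x + x*(-1 + x) (L(x) = (x*(-1 + x) + (4 - x)) - 5 = (4 - x + x*(-1 + x)) - 5 = -1 - x + x*(-1 + x))
L(0)*51 - 143 = (-1 - 1*0 + 0*(-1 + 0))*51 - 143 = (-1 + 0 + 0*(-1))*51 - 143 = (-1 + 0 + 0)*51 - 143 = -1*51 - 143 = -51 - 143 = -194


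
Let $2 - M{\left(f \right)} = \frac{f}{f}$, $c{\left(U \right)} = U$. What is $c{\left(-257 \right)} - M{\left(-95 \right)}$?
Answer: $-258$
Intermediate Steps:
$M{\left(f \right)} = 1$ ($M{\left(f \right)} = 2 - \frac{f}{f} = 2 - 1 = 1$)
$c{\left(-257 \right)} - M{\left(-95 \right)} = -257 - 1 = -258$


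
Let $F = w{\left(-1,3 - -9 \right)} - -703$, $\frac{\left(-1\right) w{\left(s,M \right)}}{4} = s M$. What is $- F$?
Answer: $-751$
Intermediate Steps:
$w{\left(s,M \right)} = - 4 M s$ ($w{\left(s,M \right)} = - 4 s M = - 4 M s$)
$F = 751$ ($F = \left(-4\right) \left(3 - -9\right) \left(-1\right) - -703 = \left(-4\right) \left(3 + 9\right) \left(-1\right) + 703 = \left(-4\right) 12 \left(-1\right) + 703 = 48 + 703 = 751$)
$- F = \left(-1\right) 751 = -751$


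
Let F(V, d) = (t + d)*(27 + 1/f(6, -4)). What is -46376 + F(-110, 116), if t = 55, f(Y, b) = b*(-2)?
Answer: -333901/8 ≈ -41738.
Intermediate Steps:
f(Y, b) = -2*b
F(V, d) = 11935/8 + 217*d/8 (F(V, d) = (55 + d)*(27 + 1/(-2*(-4))) = (55 + d)*(27 + 1/8) = (55 + d)*(27 + ⅛) = (55 + d)*(217/8) = 11935/8 + 217*d/8)
-46376 + F(-110, 116) = -46376 + (11935/8 + (217/8)*116) = -46376 + (11935/8 + 6293/2) = -46376 + 37107/8 = -333901/8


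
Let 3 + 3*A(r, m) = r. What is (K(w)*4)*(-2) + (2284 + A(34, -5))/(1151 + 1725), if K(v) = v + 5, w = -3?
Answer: -131165/8628 ≈ -15.202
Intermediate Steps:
A(r, m) = -1 + r/3
K(v) = 5 + v
(K(w)*4)*(-2) + (2284 + A(34, -5))/(1151 + 1725) = ((5 - 3)*4)*(-2) + (2284 + (-1 + (1/3)*34))/(1151 + 1725) = (2*4)*(-2) + (2284 + (-1 + 34/3))/2876 = 8*(-2) + (2284 + 31/3)*(1/2876) = -16 + (6883/3)*(1/2876) = -16 + 6883/8628 = -131165/8628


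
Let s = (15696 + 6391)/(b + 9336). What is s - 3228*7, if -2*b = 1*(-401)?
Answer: -430929334/19073 ≈ -22594.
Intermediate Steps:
b = 401/2 (b = -(-401)/2 = -1/2*(-401) = 401/2 ≈ 200.50)
s = 44174/19073 (s = (15696 + 6391)/(401/2 + 9336) = 22087/(19073/2) = 22087*(2/19073) = 44174/19073 ≈ 2.3160)
s - 3228*7 = 44174/19073 - 3228*7 = 44174/19073 - 1*22596 = 44174/19073 - 22596 = -430929334/19073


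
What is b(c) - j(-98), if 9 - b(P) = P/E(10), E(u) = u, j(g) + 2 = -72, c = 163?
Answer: 667/10 ≈ 66.700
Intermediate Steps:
j(g) = -74 (j(g) = -2 - 72 = -74)
b(P) = 9 - P/10
b(c) - j(-98) = (9 - ⅒*163) - 1*(-74) = (9 - 163/10) + 74 = -73/10 + 74 = 667/10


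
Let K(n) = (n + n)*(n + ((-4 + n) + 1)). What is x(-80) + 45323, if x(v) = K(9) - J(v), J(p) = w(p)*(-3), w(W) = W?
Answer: 45353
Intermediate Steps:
K(n) = 2*n*(-3 + 2*n) (K(n) = (2*n)*(n + (-3 + n)) = (2*n)*(-3 + 2*n) = 2*n*(-3 + 2*n))
J(p) = -3*p (J(p) = p*(-3) = -3*p)
x(v) = 270 + 3*v (x(v) = 2*9*(-3 + 2*9) - (-3)*v = 2*9*(-3 + 18) + 3*v = 2*9*15 + 3*v = 270 + 3*v)
x(-80) + 45323 = (270 + 3*(-80)) + 45323 = (270 - 240) + 45323 = 30 + 45323 = 45353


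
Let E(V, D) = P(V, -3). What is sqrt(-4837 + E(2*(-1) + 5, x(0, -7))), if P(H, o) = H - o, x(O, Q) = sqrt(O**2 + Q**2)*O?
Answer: I*sqrt(4831) ≈ 69.505*I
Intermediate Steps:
x(O, Q) = O*sqrt(O**2 + Q**2)
E(V, D) = 3 + V (E(V, D) = V - 1*(-3) = V + 3 = 3 + V)
sqrt(-4837 + E(2*(-1) + 5, x(0, -7))) = sqrt(-4837 + (3 + (2*(-1) + 5))) = sqrt(-4837 + (3 + (-2 + 5))) = sqrt(-4837 + (3 + 3)) = sqrt(-4837 + 6) = sqrt(-4831) = I*sqrt(4831)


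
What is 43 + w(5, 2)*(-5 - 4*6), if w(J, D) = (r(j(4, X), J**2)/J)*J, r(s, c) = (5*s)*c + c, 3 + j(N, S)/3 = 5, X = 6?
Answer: -22432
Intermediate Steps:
j(N, S) = 6 (j(N, S) = -9 + 3*5 = -9 + 15 = 6)
r(s, c) = c + 5*c*s (r(s, c) = 5*c*s + c = c + 5*c*s)
w(J, D) = 31*J**2 (w(J, D) = ((J**2*(1 + 5*6))/J)*J = ((J**2*(1 + 30))/J)*J = ((J**2*31)/J)*J = ((31*J**2)/J)*J = (31*J)*J = 31*J**2)
43 + w(5, 2)*(-5 - 4*6) = 43 + (31*5**2)*(-5 - 4*6) = 43 + (31*25)*(-5 - 24) = 43 + 775*(-29) = 43 - 22475 = -22432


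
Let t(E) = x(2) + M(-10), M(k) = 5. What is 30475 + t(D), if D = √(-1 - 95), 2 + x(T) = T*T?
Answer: 30482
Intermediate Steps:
x(T) = -2 + T² (x(T) = -2 + T*T = -2 + T²)
D = 4*I*√6 (D = √(-96) = 4*I*√6 ≈ 9.798*I)
t(E) = 7 (t(E) = (-2 + 2²) + 5 = (-2 + 4) + 5 = 2 + 5 = 7)
30475 + t(D) = 30475 + 7 = 30482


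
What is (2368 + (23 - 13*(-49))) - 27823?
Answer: -24795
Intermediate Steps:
(2368 + (23 - 13*(-49))) - 27823 = (2368 + (23 + 637)) - 27823 = (2368 + 660) - 27823 = 3028 - 27823 = -24795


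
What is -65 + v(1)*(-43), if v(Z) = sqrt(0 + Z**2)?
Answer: -108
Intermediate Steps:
v(Z) = sqrt(Z**2)
-65 + v(1)*(-43) = -65 + sqrt(1**2)*(-43) = -65 + sqrt(1)*(-43) = -65 + 1*(-43) = -65 - 43 = -108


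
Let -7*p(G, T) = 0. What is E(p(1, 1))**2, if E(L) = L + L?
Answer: 0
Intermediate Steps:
p(G, T) = 0 (p(G, T) = -1/7*0 = 0)
E(L) = 2*L
E(p(1, 1))**2 = (2*0)**2 = 0**2 = 0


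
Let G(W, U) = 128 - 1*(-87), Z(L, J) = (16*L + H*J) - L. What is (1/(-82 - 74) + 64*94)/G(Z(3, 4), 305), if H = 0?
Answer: 187699/6708 ≈ 27.981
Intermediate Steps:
Z(L, J) = 15*L (Z(L, J) = (16*L + 0*J) - L = (16*L + 0) - L = 16*L - L = 15*L)
G(W, U) = 215 (G(W, U) = 128 + 87 = 215)
(1/(-82 - 74) + 64*94)/G(Z(3, 4), 305) = (1/(-82 - 74) + 64*94)/215 = (1/(-156) + 6016)*(1/215) = (-1/156 + 6016)*(1/215) = (938495/156)*(1/215) = 187699/6708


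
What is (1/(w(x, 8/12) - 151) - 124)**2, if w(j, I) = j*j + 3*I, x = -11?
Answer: 12061729/784 ≈ 15385.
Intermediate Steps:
w(j, I) = j**2 + 3*I
(1/(w(x, 8/12) - 151) - 124)**2 = (1/(((-11)**2 + 3*(8/12)) - 151) - 124)**2 = (1/((121 + 3*(8*(1/12))) - 151) - 124)**2 = (1/((121 + 3*(2/3)) - 151) - 124)**2 = (1/((121 + 2) - 151) - 124)**2 = (1/(123 - 151) - 124)**2 = (1/(-28) - 124)**2 = (-1/28 - 124)**2 = (-3473/28)**2 = 12061729/784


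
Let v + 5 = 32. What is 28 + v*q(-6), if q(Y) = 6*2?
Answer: 352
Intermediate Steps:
q(Y) = 12
v = 27 (v = -5 + 32 = 27)
28 + v*q(-6) = 28 + 27*12 = 28 + 324 = 352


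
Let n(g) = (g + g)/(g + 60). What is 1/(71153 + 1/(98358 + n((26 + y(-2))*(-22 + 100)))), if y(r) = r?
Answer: 15835950/1126775350511 ≈ 1.4054e-5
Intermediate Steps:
n(g) = 2*g/(60 + g) (n(g) = (2*g)/(60 + g) = 2*g/(60 + g))
1/(71153 + 1/(98358 + n((26 + y(-2))*(-22 + 100)))) = 1/(71153 + 1/(98358 + 2*((26 - 2)*(-22 + 100))/(60 + (26 - 2)*(-22 + 100)))) = 1/(71153 + 1/(98358 + 2*(24*78)/(60 + 24*78))) = 1/(71153 + 1/(98358 + 2*1872/(60 + 1872))) = 1/(71153 + 1/(98358 + 2*1872/1932)) = 1/(71153 + 1/(98358 + 2*1872*(1/1932))) = 1/(71153 + 1/(98358 + 312/161)) = 1/(71153 + 1/(15835950/161)) = 1/(71153 + 161/15835950) = 1/(1126775350511/15835950) = 15835950/1126775350511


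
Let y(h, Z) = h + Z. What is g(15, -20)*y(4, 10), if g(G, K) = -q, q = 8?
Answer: -112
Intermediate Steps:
y(h, Z) = Z + h
g(G, K) = -8 (g(G, K) = -1*8 = -8)
g(15, -20)*y(4, 10) = -8*(10 + 4) = -8*14 = -112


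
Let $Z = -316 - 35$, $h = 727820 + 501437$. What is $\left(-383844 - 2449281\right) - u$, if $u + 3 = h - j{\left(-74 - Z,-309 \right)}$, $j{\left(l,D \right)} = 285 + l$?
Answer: $-4061817$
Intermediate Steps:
$h = 1229257$
$Z = -351$
$u = 1228692$ ($u = -3 + \left(1229257 - \left(285 - -277\right)\right) = -3 + \left(1229257 - \left(285 + \left(-74 + 351\right)\right)\right) = -3 + \left(1229257 - \left(285 + 277\right)\right) = -3 + \left(1229257 - 562\right) = -3 + 1228695 = 1228692$)
$\left(-383844 - 2449281\right) - u = \left(-383844 - 2449281\right) - 1228692 = -2833125 - 1228692 = -4061817$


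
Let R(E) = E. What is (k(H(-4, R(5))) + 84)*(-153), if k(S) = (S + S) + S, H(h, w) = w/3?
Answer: -13617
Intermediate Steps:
H(h, w) = w/3 (H(h, w) = w*(⅓) = w/3)
k(S) = 3*S (k(S) = 2*S + S = 3*S)
(k(H(-4, R(5))) + 84)*(-153) = (3*((⅓)*5) + 84)*(-153) = (3*(5/3) + 84)*(-153) = (5 + 84)*(-153) = 89*(-153) = -13617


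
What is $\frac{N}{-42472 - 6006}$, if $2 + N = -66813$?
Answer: $\frac{66815}{48478} \approx 1.3783$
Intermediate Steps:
$N = -66815$ ($N = -2 - 66813 = -66815$)
$\frac{N}{-42472 - 6006} = - \frac{66815}{-42472 - 6006} = - \frac{66815}{-48478} = \left(-66815\right) \left(- \frac{1}{48478}\right) = \frac{66815}{48478}$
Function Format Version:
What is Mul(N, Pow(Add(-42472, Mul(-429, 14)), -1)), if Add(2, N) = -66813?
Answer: Rational(66815, 48478) ≈ 1.3783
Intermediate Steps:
N = -66815 (N = Add(-2, -66813) = -66815)
Mul(N, Pow(Add(-42472, Mul(-429, 14)), -1)) = Mul(-66815, Pow(Add(-42472, Mul(-429, 14)), -1)) = Mul(-66815, Pow(Add(-42472, -6006), -1)) = Mul(-66815, Pow(-48478, -1)) = Mul(-66815, Rational(-1, 48478)) = Rational(66815, 48478)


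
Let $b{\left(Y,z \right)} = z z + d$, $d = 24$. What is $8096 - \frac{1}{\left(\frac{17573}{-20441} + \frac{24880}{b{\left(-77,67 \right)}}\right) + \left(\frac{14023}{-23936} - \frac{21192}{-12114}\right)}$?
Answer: $\frac{209942544997261838432}{25932189124795699} \approx 8095.8$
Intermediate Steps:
$b{\left(Y,z \right)} = 24 + z^{2}$ ($b{\left(Y,z \right)} = z z + 24 = z^{2} + 24 = 24 + z^{2}$)
$8096 - \frac{1}{\left(\frac{17573}{-20441} + \frac{24880}{b{\left(-77,67 \right)}}\right) + \left(\frac{14023}{-23936} - \frac{21192}{-12114}\right)} = 8096 - \frac{1}{\left(\frac{17573}{-20441} + \frac{24880}{24 + 67^{2}}\right) + \left(\frac{14023}{-23936} - \frac{21192}{-12114}\right)} = 8096 - \frac{1}{\left(17573 \left(- \frac{1}{20441}\right) + \frac{24880}{24 + 4489}\right) + \left(14023 \left(- \frac{1}{23936}\right) - - \frac{3532}{2019}\right)} = 8096 - \frac{1}{\left(- \frac{17573}{20441} + \frac{24880}{4513}\right) + \left(- \frac{14023}{23936} + \frac{3532}{2019}\right)} = 8096 - \frac{1}{\left(- \frac{17573}{20441} + 24880 \cdot \frac{1}{4513}\right) + \frac{56229515}{48326784}} = 8096 - \frac{1}{\left(- \frac{17573}{20441} + \frac{24880}{4513}\right) + \frac{56229515}{48326784}} = 8096 - \frac{1}{\frac{429265131}{92250233} + \frac{56229515}{48326784}} = 8096 - \frac{1}{\frac{25932189124795699}{4458157084140672}} = 8096 - \frac{4458157084140672}{25932189124795699} = \frac{209942544997261838432}{25932189124795699}$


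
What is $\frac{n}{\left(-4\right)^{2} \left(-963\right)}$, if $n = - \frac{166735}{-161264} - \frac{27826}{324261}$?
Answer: $- \frac{49578325771}{805709371928832} \approx -6.1534 \cdot 10^{-5}$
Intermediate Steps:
$n = \frac{49578325771}{52291625904}$ ($n = \left(-166735\right) \left(- \frac{1}{161264}\right) - \frac{27826}{324261} = \frac{166735}{161264} - \frac{27826}{324261} = \frac{49578325771}{52291625904} \approx 0.94811$)
$\frac{n}{\left(-4\right)^{2} \left(-963\right)} = \frac{49578325771}{52291625904 \left(-4\right)^{2} \left(-963\right)} = \frac{49578325771}{52291625904 \cdot 16 \left(-963\right)} = \frac{49578325771}{52291625904 \left(-15408\right)} = \frac{49578325771}{52291625904} \left(- \frac{1}{15408}\right) = - \frac{49578325771}{805709371928832}$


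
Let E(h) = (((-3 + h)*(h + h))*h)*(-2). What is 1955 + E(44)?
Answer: -315549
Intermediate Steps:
E(h) = -4*h**2*(-3 + h) (E(h) = (((-3 + h)*(2*h))*h)*(-2) = ((2*h*(-3 + h))*h)*(-2) = (2*h**2*(-3 + h))*(-2) = -4*h**2*(-3 + h))
1955 + E(44) = 1955 + 4*44**2*(3 - 1*44) = 1955 + 4*1936*(3 - 44) = 1955 + 4*1936*(-41) = 1955 - 317504 = -315549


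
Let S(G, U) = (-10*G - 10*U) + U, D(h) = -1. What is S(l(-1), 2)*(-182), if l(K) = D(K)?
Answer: 1456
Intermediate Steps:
l(K) = -1
S(G, U) = -10*G - 9*U
S(l(-1), 2)*(-182) = (-10*(-1) - 9*2)*(-182) = (10 - 18)*(-182) = -8*(-182) = 1456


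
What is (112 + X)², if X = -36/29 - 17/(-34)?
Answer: 41641209/3364 ≈ 12378.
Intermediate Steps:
X = -43/58 (X = -36*1/29 - 17*(-1/34) = -36/29 + ½ = -43/58 ≈ -0.74138)
(112 + X)² = (112 - 43/58)² = (6453/58)² = 41641209/3364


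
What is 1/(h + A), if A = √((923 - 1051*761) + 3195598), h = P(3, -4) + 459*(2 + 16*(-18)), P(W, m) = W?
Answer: -131271/17229678731 - √2396710/17229678731 ≈ -7.7087e-6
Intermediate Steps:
h = -131271 (h = 3 + 459*(2 + 16*(-18)) = 3 + 459*(2 - 288) = 3 + 459*(-286) = 3 - 131274 = -131271)
A = √2396710 (A = √((923 - 799811) + 3195598) = √(-798888 + 3195598) = √2396710 ≈ 1548.1)
1/(h + A) = 1/(-131271 + √2396710)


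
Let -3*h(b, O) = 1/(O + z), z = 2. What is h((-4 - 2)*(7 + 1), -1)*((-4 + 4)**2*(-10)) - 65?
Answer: -65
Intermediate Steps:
h(b, O) = -1/(3*(2 + O)) (h(b, O) = -1/(3*(O + 2)) = -1/(3*(2 + O)))
h((-4 - 2)*(7 + 1), -1)*((-4 + 4)**2*(-10)) - 65 = (-1/(6 + 3*(-1)))*((-4 + 4)**2*(-10)) - 65 = (-1/(6 - 3))*(0**2*(-10)) - 65 = (-1/3)*(0*(-10)) - 65 = -1*1/3*0 - 65 = -1/3*0 - 65 = 0 - 65 = -65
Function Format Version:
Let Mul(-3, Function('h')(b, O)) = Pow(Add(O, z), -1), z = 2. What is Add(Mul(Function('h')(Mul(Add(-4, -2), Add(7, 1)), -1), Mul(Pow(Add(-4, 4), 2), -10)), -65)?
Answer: -65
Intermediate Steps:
Function('h')(b, O) = Mul(Rational(-1, 3), Pow(Add(2, O), -1)) (Function('h')(b, O) = Mul(Rational(-1, 3), Pow(Add(O, 2), -1)) = Mul(Rational(-1, 3), Pow(Add(2, O), -1)))
Add(Mul(Function('h')(Mul(Add(-4, -2), Add(7, 1)), -1), Mul(Pow(Add(-4, 4), 2), -10)), -65) = Add(Mul(Mul(-1, Pow(Add(6, Mul(3, -1)), -1)), Mul(Pow(Add(-4, 4), 2), -10)), -65) = Add(Mul(Mul(-1, Pow(Add(6, -3), -1)), Mul(Pow(0, 2), -10)), -65) = Add(Mul(Mul(-1, Pow(3, -1)), Mul(0, -10)), -65) = Add(Mul(Mul(-1, Rational(1, 3)), 0), -65) = Add(Mul(Rational(-1, 3), 0), -65) = Add(0, -65) = -65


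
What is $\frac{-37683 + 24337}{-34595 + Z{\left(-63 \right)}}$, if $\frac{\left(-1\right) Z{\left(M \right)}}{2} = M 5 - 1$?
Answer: $\frac{13346}{33963} \approx 0.39296$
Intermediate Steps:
$Z{\left(M \right)} = 2 - 10 M$ ($Z{\left(M \right)} = - 2 \left(M 5 - 1\right) = - 2 \left(5 M - 1\right) = - 2 \left(-1 + 5 M\right) = 2 - 10 M$)
$\frac{-37683 + 24337}{-34595 + Z{\left(-63 \right)}} = \frac{-37683 + 24337}{-34595 + \left(2 - -630\right)} = - \frac{13346}{-34595 + \left(2 + 630\right)} = - \frac{13346}{-34595 + 632} = - \frac{13346}{-33963} = \left(-13346\right) \left(- \frac{1}{33963}\right) = \frac{13346}{33963}$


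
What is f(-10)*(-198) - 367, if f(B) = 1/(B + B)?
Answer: -3571/10 ≈ -357.10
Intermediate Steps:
f(B) = 1/(2*B)
f(-10)*(-198) - 367 = ((½)/(-10))*(-198) - 367 = ((½)*(-⅒))*(-198) - 367 = -1/20*(-198) - 367 = 99/10 - 367 = -3571/10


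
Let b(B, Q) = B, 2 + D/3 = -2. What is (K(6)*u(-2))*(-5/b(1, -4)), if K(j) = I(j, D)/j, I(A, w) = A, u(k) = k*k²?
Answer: 40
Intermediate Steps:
D = -12 (D = -6 + 3*(-2) = -6 - 6 = -12)
u(k) = k³
K(j) = 1 (K(j) = j/j = 1)
(K(6)*u(-2))*(-5/b(1, -4)) = (1*(-2)³)*(-5/1) = (1*(-8))*(-5*1) = -8*(-5) = 40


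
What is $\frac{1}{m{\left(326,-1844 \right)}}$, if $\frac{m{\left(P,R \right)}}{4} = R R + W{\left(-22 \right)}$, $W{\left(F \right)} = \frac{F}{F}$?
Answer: $\frac{1}{13601348} \approx 7.3522 \cdot 10^{-8}$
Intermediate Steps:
$W{\left(F \right)} = 1$
$m{\left(P,R \right)} = 4 + 4 R^{2}$ ($m{\left(P,R \right)} = 4 \left(R R + 1\right) = 4 \left(R^{2} + 1\right) = 4 \left(1 + R^{2}\right) = 4 + 4 R^{2}$)
$\frac{1}{m{\left(326,-1844 \right)}} = \frac{1}{4 + 4 \left(-1844\right)^{2}} = \frac{1}{4 + 4 \cdot 3400336} = \frac{1}{4 + 13601344} = \frac{1}{13601348}$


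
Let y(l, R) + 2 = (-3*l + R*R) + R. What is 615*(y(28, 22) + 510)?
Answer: 571950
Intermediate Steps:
y(l, R) = -2 + R + R² - 3*l (y(l, R) = -2 + ((-3*l + R*R) + R) = -2 + ((-3*l + R²) + R) = -2 + ((R² - 3*l) + R) = -2 + (R + R² - 3*l) = -2 + R + R² - 3*l)
615*(y(28, 22) + 510) = 615*((-2 + 22 + 22² - 3*28) + 510) = 615*((-2 + 22 + 484 - 84) + 510) = 615*(420 + 510) = 615*930 = 571950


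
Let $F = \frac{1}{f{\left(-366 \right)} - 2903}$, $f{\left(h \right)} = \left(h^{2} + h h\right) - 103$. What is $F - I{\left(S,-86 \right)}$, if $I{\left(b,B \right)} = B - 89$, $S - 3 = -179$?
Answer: $\frac{46358551}{264906} \approx 175.0$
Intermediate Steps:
$S = -176$ ($S = 3 - 179 = -176$)
$f{\left(h \right)} = -103 + 2 h^{2}$ ($f{\left(h \right)} = \left(h^{2} + h^{2}\right) - 103 = 2 h^{2} - 103 = -103 + 2 h^{2}$)
$F = \frac{1}{264906}$ ($F = \frac{1}{\left(-103 + 2 \left(-366\right)^{2}\right) - 2903} = \frac{1}{\left(-103 + 2 \cdot 133956\right) - 2903} = \frac{1}{\left(-103 + 267912\right) - 2903} = \frac{1}{267809 - 2903} = \frac{1}{264906} \approx 3.7749 \cdot 10^{-6}$)
$I{\left(b,B \right)} = -89 + B$ ($I{\left(b,B \right)} = B - 89 = -89 + B$)
$F - I{\left(S,-86 \right)} = \frac{1}{264906} - \left(-89 - 86\right) = \frac{1}{264906} - -175 = \frac{1}{264906} + 175 = \frac{46358551}{264906}$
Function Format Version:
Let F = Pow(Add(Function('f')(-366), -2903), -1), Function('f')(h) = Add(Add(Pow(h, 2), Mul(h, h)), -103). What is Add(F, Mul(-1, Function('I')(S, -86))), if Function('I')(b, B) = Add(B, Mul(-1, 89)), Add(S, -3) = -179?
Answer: Rational(46358551, 264906) ≈ 175.00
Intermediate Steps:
S = -176 (S = Add(3, -179) = -176)
Function('f')(h) = Add(-103, Mul(2, Pow(h, 2))) (Function('f')(h) = Add(Add(Pow(h, 2), Pow(h, 2)), -103) = Add(Mul(2, Pow(h, 2)), -103) = Add(-103, Mul(2, Pow(h, 2))))
F = Rational(1, 264906) (F = Pow(Add(Add(-103, Mul(2, Pow(-366, 2))), -2903), -1) = Pow(Add(Add(-103, Mul(2, 133956)), -2903), -1) = Pow(Add(Add(-103, 267912), -2903), -1) = Pow(Add(267809, -2903), -1) = Pow(264906, -1) = Rational(1, 264906) ≈ 3.7749e-6)
Function('I')(b, B) = Add(-89, B) (Function('I')(b, B) = Add(B, -89) = Add(-89, B))
Add(F, Mul(-1, Function('I')(S, -86))) = Add(Rational(1, 264906), Mul(-1, Add(-89, -86))) = Add(Rational(1, 264906), Mul(-1, -175)) = Add(Rational(1, 264906), 175) = Rational(46358551, 264906)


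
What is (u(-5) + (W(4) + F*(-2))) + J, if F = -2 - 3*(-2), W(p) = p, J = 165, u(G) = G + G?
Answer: 151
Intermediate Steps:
u(G) = 2*G
F = 4 (F = -2 + 6 = 4)
(u(-5) + (W(4) + F*(-2))) + J = (2*(-5) + (4 + 4*(-2))) + 165 = (-10 + (4 - 8)) + 165 = (-10 - 4) + 165 = -14 + 165 = 151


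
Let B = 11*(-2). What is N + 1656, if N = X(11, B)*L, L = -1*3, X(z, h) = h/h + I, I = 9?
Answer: 1626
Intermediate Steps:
B = -22
X(z, h) = 10 (X(z, h) = h/h + 9 = 1 + 9 = 10)
L = -3
N = -30 (N = 10*(-3) = -30)
N + 1656 = -30 + 1656 = 1626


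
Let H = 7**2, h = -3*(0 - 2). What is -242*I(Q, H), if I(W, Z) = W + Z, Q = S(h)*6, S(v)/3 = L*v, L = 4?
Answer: -116402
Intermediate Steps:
h = 6 (h = -3*(-2) = 6)
H = 49
S(v) = 12*v (S(v) = 3*(4*v) = 12*v)
Q = 432 (Q = (12*6)*6 = 72*6 = 432)
-242*I(Q, H) = -242*(432 + 49) = -242*481 = -116402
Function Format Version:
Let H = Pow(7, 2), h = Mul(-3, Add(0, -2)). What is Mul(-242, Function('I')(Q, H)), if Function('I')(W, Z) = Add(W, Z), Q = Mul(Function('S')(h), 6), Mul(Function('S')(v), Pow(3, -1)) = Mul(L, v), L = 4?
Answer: -116402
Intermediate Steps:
h = 6 (h = Mul(-3, -2) = 6)
H = 49
Function('S')(v) = Mul(12, v) (Function('S')(v) = Mul(3, Mul(4, v)) = Mul(12, v))
Q = 432 (Q = Mul(Mul(12, 6), 6) = Mul(72, 6) = 432)
Mul(-242, Function('I')(Q, H)) = Mul(-242, Add(432, 49)) = Mul(-242, 481) = -116402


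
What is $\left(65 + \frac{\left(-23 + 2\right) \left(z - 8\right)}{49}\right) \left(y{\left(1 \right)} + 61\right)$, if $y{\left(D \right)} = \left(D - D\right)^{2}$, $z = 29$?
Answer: $3416$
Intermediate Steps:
$y{\left(D \right)} = 0$ ($y{\left(D \right)} = 0^{2} = 0$)
$\left(65 + \frac{\left(-23 + 2\right) \left(z - 8\right)}{49}\right) \left(y{\left(1 \right)} + 61\right) = \left(65 + \frac{\left(-23 + 2\right) \left(29 - 8\right)}{49}\right) \left(0 + 61\right) = \left(65 + \left(-21\right) 21 \cdot \frac{1}{49}\right) 61 = \left(65 - 9\right) 61 = 56 \cdot 61 = 3416$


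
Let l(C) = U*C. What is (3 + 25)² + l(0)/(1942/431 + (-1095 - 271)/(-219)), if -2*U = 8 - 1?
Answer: 784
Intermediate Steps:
U = -7/2 (U = -(8 - 1)/2 = -½*7 = -7/2 ≈ -3.5000)
l(C) = -7*C/2
(3 + 25)² + l(0)/(1942/431 + (-1095 - 271)/(-219)) = (3 + 25)² + (-7/2*0)/(1942/431 + (-1095 - 271)/(-219)) = 28² + 0/(1942*(1/431) - 1366*(-1/219)) = 784 + 0/(1942/431 + 1366/219) = 784 + 0/(1014044/94389) = 784 + 0*(94389/1014044) = 784 + 0 = 784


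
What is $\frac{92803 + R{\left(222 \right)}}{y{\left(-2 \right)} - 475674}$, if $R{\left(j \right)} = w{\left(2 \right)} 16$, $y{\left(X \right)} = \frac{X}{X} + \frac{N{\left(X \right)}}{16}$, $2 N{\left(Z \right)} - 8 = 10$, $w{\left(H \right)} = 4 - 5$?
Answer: $- \frac{1484592}{7610759} \approx -0.19507$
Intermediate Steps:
$w{\left(H \right)} = -1$
$N{\left(Z \right)} = 9$ ($N{\left(Z \right)} = 4 + \frac{1}{2} \cdot 10 = 4 + 5 = 9$)
$y{\left(X \right)} = \frac{25}{16}$ ($y{\left(X \right)} = \frac{X}{X} + \frac{9}{16} = 1 + 9 \cdot \frac{1}{16} = 1 + \frac{9}{16} = \frac{25}{16}$)
$R{\left(j \right)} = -16$ ($R{\left(j \right)} = \left(-1\right) 16 = -16$)
$\frac{92803 + R{\left(222 \right)}}{y{\left(-2 \right)} - 475674} = \frac{92803 - 16}{\frac{25}{16} - 475674} = \frac{92787}{- \frac{7610759}{16}} = 92787 \left(- \frac{16}{7610759}\right) = - \frac{1484592}{7610759}$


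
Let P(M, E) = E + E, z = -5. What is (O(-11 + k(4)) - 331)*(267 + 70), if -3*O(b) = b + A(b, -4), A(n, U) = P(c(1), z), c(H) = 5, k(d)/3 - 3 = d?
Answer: -111547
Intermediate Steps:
k(d) = 9 + 3*d
P(M, E) = 2*E
A(n, U) = -10 (A(n, U) = 2*(-5) = -10)
O(b) = 10/3 - b/3 (O(b) = -(b - 10)/3 = -(-10 + b)/3 = 10/3 - b/3)
(O(-11 + k(4)) - 331)*(267 + 70) = ((10/3 - (-11 + (9 + 3*4))/3) - 331)*(267 + 70) = ((10/3 - (-11 + (9 + 12))/3) - 331)*337 = ((10/3 - (-11 + 21)/3) - 331)*337 = ((10/3 - 1/3*10) - 331)*337 = ((10/3 - 10/3) - 331)*337 = (0 - 331)*337 = -331*337 = -111547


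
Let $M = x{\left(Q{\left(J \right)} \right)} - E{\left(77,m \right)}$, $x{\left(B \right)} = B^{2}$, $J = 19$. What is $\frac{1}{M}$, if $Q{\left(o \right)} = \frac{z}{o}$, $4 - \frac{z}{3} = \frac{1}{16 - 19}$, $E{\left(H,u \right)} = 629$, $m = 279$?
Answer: $- \frac{361}{226900} \approx -0.001591$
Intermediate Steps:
$z = 13$ ($z = 12 - \frac{3}{16 - 19} = 12 - \frac{3}{-3} = 12 - -1 = 12 + 1 = 13$)
$Q{\left(o \right)} = \frac{13}{o}$
$M = - \frac{226900}{361}$ ($M = \left(\frac{13}{19}\right)^{2} - 629 = \frac{169}{361} - 629 = - \frac{226900}{361} \approx -628.53$)
$\frac{1}{M} = \frac{1}{- \frac{226900}{361}} = - \frac{361}{226900}$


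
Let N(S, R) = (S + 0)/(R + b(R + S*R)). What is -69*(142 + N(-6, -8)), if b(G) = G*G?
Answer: -7799001/796 ≈ -9797.7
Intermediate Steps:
b(G) = G²
N(S, R) = S/(R + (R + R*S)²) (N(S, R) = (S + 0)/(R + (R + S*R)²) = S/(R + (R + R*S)²))
-69*(142 + N(-6, -8)) = -69*(142 - 6/(-8*(1 - 8*(1 - 6)²))) = -69*(142 - 6*(-⅛)/(1 - 8*(-5)²)) = -69*(142 - 6*(-⅛)/(1 - 8*25)) = -69*(142 - 6*(-⅛)/(1 - 200)) = -69*(142 - 6*(-⅛)/(-199)) = -69*(142 - 6*(-⅛)*(-1/199)) = -69*(142 - 3/796) = -69*113029/796 = -7799001/796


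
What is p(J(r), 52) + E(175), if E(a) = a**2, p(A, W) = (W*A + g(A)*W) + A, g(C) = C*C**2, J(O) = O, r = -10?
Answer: -21905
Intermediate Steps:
g(C) = C**3
p(A, W) = A + A*W + W*A**3 (p(A, W) = (W*A + A**3*W) + A = (A*W + W*A**3) + A = A + A*W + W*A**3)
p(J(r), 52) + E(175) = -10*(1 + 52 + 52*(-10)**2) + 175**2 = -10*(1 + 52 + 52*100) + 30625 = -10*(1 + 52 + 5200) + 30625 = -10*5253 + 30625 = -52530 + 30625 = -21905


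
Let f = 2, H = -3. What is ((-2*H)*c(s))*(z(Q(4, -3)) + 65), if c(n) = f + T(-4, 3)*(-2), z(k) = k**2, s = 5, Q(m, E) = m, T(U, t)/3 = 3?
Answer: -7776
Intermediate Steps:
T(U, t) = 9 (T(U, t) = 3*3 = 9)
c(n) = -16 (c(n) = 2 + 9*(-2) = 2 - 18 = -16)
((-2*H)*c(s))*(z(Q(4, -3)) + 65) = (-2*(-3)*(-16))*(4**2 + 65) = (6*(-16))*(16 + 65) = -96*81 = -7776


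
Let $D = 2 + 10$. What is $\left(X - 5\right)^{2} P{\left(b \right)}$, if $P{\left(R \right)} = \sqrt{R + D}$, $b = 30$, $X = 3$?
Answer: $4 \sqrt{42} \approx 25.923$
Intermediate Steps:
$D = 12$
$P{\left(R \right)} = \sqrt{12 + R}$ ($P{\left(R \right)} = \sqrt{R + 12} = \sqrt{12 + R}$)
$\left(X - 5\right)^{2} P{\left(b \right)} = \left(3 - 5\right)^{2} \sqrt{12 + 30} = \left(-2\right)^{2} \sqrt{42} = 4 \sqrt{42}$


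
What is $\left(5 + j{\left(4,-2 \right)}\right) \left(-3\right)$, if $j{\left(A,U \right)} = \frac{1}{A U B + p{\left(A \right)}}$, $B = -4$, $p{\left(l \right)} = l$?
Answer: $- \frac{181}{12} \approx -15.083$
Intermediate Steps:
$j{\left(A,U \right)} = \frac{1}{A - 4 A U}$ ($j{\left(A,U \right)} = \frac{1}{A U \left(-4\right) + A} = \frac{1}{- 4 A U + A} = \frac{1}{A - 4 A U}$)
$\left(5 + j{\left(4,-2 \right)}\right) \left(-3\right) = \left(5 + \frac{1}{4 \left(1 - -8\right)}\right) \left(-3\right) = \left(5 + \frac{1}{4 \left(1 + 8\right)}\right) \left(-3\right) = \left(5 + \frac{1}{4 \cdot 9}\right) \left(-3\right) = \left(5 + \frac{1}{4} \cdot \frac{1}{9}\right) \left(-3\right) = \left(5 + \frac{1}{36}\right) \left(-3\right) = \frac{181}{36} \left(-3\right) = - \frac{181}{12}$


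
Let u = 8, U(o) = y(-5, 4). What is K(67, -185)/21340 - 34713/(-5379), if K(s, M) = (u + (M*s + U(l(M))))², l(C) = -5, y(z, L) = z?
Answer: 6263249743/869605 ≈ 7202.4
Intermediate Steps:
U(o) = -5
K(s, M) = (3 + M*s)² (K(s, M) = (8 + (M*s - 5))² = (8 + (-5 + M*s))² = (3 + M*s)²)
K(67, -185)/21340 - 34713/(-5379) = (3 - 185*67)²/21340 - 34713/(-5379) = (3 - 12395)²*(1/21340) - 34713*(-1/5379) = (-12392)²*(1/21340) + 11571/1793 = 153561664*(1/21340) + 11571/1793 = 38390416/5335 + 11571/1793 = 6263249743/869605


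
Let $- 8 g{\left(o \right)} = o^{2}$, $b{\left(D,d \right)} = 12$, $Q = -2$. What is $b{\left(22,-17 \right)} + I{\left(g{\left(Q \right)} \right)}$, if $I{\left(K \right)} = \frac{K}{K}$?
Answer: $13$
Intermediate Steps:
$g{\left(o \right)} = - \frac{o^{2}}{8}$
$I{\left(K \right)} = 1$
$b{\left(22,-17 \right)} + I{\left(g{\left(Q \right)} \right)} = 12 + 1 = 13$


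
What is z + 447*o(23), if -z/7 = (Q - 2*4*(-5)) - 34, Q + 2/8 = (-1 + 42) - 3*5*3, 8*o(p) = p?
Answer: 10183/8 ≈ 1272.9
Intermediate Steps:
o(p) = p/8
Q = -17/4 (Q = -¼ + ((-1 + 42) - 3*5*3) = -¼ + (41 - 15*3) = -¼ + (41 - 1*45) = -¼ + (41 - 45) = -¼ - 4 = -17/4 ≈ -4.2500)
z = -49/4 (z = -7*((-17/4 - 2*4*(-5)) - 34) = -7*((-17/4 - 8*(-5)) - 34) = -7*((-17/4 + 40) - 34) = -7*(143/4 - 34) = -7*7/4 = -49/4 ≈ -12.250)
z + 447*o(23) = -49/4 + 447*((⅛)*23) = -49/4 + 447*(23/8) = -49/4 + 10281/8 = 10183/8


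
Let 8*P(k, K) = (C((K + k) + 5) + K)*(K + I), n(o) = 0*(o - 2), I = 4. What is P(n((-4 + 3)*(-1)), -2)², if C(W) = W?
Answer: 1/16 ≈ 0.062500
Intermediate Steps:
n(o) = 0 (n(o) = 0*(-2 + o) = 0)
P(k, K) = (4 + K)*(5 + k + 2*K)/8 (P(k, K) = ((((K + k) + 5) + K)*(K + 4))/8 = (((5 + K + k) + K)*(4 + K))/8 = ((5 + k + 2*K)*(4 + K))/8 = ((4 + K)*(5 + k + 2*K))/8 = (4 + K)*(5 + k + 2*K)/8)
P(n((-4 + 3)*(-1)), -2)² = (5/2 + (½)*0 + (¼)*(-2)² + (13/8)*(-2) + (⅛)*(-2)*0)² = (5/2 + 0 + (¼)*4 - 13/4 + 0)² = (5/2 + 0 + 1 - 13/4 + 0)² = (¼)² = 1/16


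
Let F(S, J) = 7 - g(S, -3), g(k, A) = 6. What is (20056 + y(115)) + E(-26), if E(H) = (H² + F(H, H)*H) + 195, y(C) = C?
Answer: 21016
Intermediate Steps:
F(S, J) = 1 (F(S, J) = 7 - 1*6 = 7 - 6 = 1)
E(H) = 195 + H + H² (E(H) = (H² + 1*H) + 195 = (H² + H) + 195 = (H + H²) + 195 = 195 + H + H²)
(20056 + y(115)) + E(-26) = (20056 + 115) + (195 - 26 + (-26)²) = 20171 + (195 - 26 + 676) = 20171 + 845 = 21016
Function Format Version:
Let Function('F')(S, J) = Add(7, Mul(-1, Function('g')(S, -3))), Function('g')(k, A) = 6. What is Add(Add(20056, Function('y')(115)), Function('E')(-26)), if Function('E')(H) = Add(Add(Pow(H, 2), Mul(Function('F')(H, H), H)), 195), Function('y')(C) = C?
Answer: 21016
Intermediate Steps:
Function('F')(S, J) = 1 (Function('F')(S, J) = Add(7, Mul(-1, 6)) = Add(7, -6) = 1)
Function('E')(H) = Add(195, H, Pow(H, 2)) (Function('E')(H) = Add(Add(Pow(H, 2), Mul(1, H)), 195) = Add(Add(Pow(H, 2), H), 195) = Add(Add(H, Pow(H, 2)), 195) = Add(195, H, Pow(H, 2)))
Add(Add(20056, Function('y')(115)), Function('E')(-26)) = Add(Add(20056, 115), Add(195, -26, Pow(-26, 2))) = Add(20171, Add(195, -26, 676)) = Add(20171, 845) = 21016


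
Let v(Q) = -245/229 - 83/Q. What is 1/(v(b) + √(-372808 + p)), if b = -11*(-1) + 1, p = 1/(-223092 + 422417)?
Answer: -12021361709700/561247928428170821 - 37757520*I*√592473268017827/561247928428170821 ≈ -2.1419e-5 - 0.0016375*I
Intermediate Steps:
p = 1/199325 ≈ 5.0169e-6
b = 12 (b = 11 + 1 = 12)
v(Q) = -245/229 - 83/Q (v(Q) = -245*1/229 - 83/Q = -245/229 - 83/Q)
1/(v(b) + √(-372808 + p)) = 1/((-245/229 - 83/12) + √(-372808 + 1/199325)) = 1/((-245/229 - 83*1/12) + √(-74309954599/199325)) = 1/((-245/229 - 83/12) + I*√592473268017827/39865) = 1/(-21947/2748 + I*√592473268017827/39865)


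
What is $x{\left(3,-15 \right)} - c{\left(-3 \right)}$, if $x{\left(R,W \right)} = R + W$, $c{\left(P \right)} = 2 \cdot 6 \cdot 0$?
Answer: $-12$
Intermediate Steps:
$c{\left(P \right)} = 0$ ($c{\left(P \right)} = 12 \cdot 0 = 0$)
$x{\left(3,-15 \right)} - c{\left(-3 \right)} = \left(3 - 15\right) - 0 = -12 + 0 = -12$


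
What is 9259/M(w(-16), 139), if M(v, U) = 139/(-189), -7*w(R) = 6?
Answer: -1749951/139 ≈ -12590.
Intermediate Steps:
w(R) = -6/7 (w(R) = -⅐*6 = -6/7)
M(v, U) = -139/189 (M(v, U) = 139*(-1/189) = -139/189)
9259/M(w(-16), 139) = 9259/(-139/189) = 9259*(-189/139) = -1749951/139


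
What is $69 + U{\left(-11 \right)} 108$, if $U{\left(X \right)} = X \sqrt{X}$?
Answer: $69 - 1188 i \sqrt{11} \approx 69.0 - 3940.1 i$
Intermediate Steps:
$U{\left(X \right)} = X^{\frac{3}{2}}$
$69 + U{\left(-11 \right)} 108 = 69 + \left(-11\right)^{\frac{3}{2}} \cdot 108 = 69 + - 11 i \sqrt{11} \cdot 108 = 69 - 1188 i \sqrt{11}$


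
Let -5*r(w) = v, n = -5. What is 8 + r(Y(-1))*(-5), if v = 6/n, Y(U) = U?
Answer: 34/5 ≈ 6.8000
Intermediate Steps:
v = -6/5 (v = 6/(-5) = 6*(-1/5) = -6/5 ≈ -1.2000)
r(w) = 6/25 (r(w) = -1/5*(-6/5) = 6/25)
8 + r(Y(-1))*(-5) = 8 + (6/25)*(-5) = 8 - 6/5 = 34/5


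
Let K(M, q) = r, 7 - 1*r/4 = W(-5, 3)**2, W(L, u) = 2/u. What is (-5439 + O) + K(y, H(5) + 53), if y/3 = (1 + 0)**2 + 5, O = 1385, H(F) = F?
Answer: -36250/9 ≈ -4027.8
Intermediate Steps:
y = 18 (y = 3*((1 + 0)**2 + 5) = 3*(1**2 + 5) = 3*(1 + 5) = 3*6 = 18)
r = 236/9 (r = 28 - 4*(2/3)**2 = 28 - 4*4/9 = 28 - 16/9 = 236/9 ≈ 26.222)
K(M, q) = 236/9
(-5439 + O) + K(y, H(5) + 53) = (-5439 + 1385) + 236/9 = -4054 + 236/9 = -36250/9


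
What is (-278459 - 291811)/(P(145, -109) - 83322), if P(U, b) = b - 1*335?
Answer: 95045/13961 ≈ 6.8079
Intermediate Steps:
P(U, b) = -335 + b (P(U, b) = b - 335 = -335 + b)
(-278459 - 291811)/(P(145, -109) - 83322) = (-278459 - 291811)/((-335 - 109) - 83322) = -570270/(-444 - 83322) = -570270/(-83766) = -570270*(-1/83766) = 95045/13961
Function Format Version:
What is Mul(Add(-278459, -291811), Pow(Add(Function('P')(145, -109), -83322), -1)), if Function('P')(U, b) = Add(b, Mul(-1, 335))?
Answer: Rational(95045, 13961) ≈ 6.8079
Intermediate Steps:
Function('P')(U, b) = Add(-335, b) (Function('P')(U, b) = Add(b, -335) = Add(-335, b))
Mul(Add(-278459, -291811), Pow(Add(Function('P')(145, -109), -83322), -1)) = Mul(Add(-278459, -291811), Pow(Add(Add(-335, -109), -83322), -1)) = Mul(-570270, Pow(Add(-444, -83322), -1)) = Mul(-570270, Pow(-83766, -1)) = Mul(-570270, Rational(-1, 83766)) = Rational(95045, 13961)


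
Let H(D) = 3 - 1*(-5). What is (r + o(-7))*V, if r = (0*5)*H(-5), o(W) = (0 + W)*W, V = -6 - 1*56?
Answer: -3038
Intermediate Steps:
V = -62 (V = -6 - 56 = -62)
o(W) = W**2 (o(W) = W*W = W**2)
H(D) = 8 (H(D) = 3 + 5 = 8)
r = 0 (r = (0*5)*8 = 0*8 = 0)
(r + o(-7))*V = (0 + (-7)**2)*(-62) = (0 + 49)*(-62) = 49*(-62) = -3038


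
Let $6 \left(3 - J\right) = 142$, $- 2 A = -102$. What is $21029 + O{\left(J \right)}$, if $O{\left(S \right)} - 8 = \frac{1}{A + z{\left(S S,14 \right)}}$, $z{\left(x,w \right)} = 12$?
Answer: $\frac{1325332}{63} \approx 21037.0$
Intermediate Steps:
$A = 51$ ($A = \left(- \frac{1}{2}\right) \left(-102\right) = 51$)
$J = - \frac{62}{3}$ ($J = 3 - \frac{71}{3} = - \frac{62}{3} \approx -20.667$)
$O{\left(S \right)} = \frac{505}{63}$ ($O{\left(S \right)} = 8 + \frac{1}{51 + 12} = 8 + \frac{1}{63} = \frac{505}{63}$)
$21029 + O{\left(J \right)} = 21029 + \frac{505}{63} = \frac{1325332}{63}$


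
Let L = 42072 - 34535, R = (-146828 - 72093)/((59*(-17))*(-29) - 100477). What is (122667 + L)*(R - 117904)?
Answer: -547960125194178/35695 ≈ -1.5351e+10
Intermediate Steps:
R = 218921/71390 (R = -218921/(-1003*(-29) - 100477) = -218921/(29087 - 100477) = -218921/(-71390) = -218921*(-1/71390) = 218921/71390 ≈ 3.0666)
L = 7537
(122667 + L)*(R - 117904) = (122667 + 7537)*(218921/71390 - 117904) = 130204*(-8416947639/71390) = -547960125194178/35695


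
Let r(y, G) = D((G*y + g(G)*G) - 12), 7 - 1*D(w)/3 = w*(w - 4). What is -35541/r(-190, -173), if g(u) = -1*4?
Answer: 11847/1125468293 ≈ 1.0526e-5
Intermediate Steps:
g(u) = -4
D(w) = 21 - 3*w*(-4 + w) (D(w) = 21 - 3*w*(w - 4) = 21 - 3*w*(-4 + w))
r(y, G) = -123 - 48*G - 3*(-12 - 4*G + G*y)² + 12*G*y (r(y, G) = 21 - 3*((G*y - 4*G) - 12)² + 12*((G*y - 4*G) - 12) = 21 - 3*((-4*G + G*y) - 12)² + 12*((-4*G + G*y) - 12) = 21 - 3*(-12 - 4*G + G*y)² + 12*(-12 - 4*G + G*y) = 21 - 3*(-12 - 4*G + G*y)² + (-144 - 48*G + 12*G*y) = -123 - 48*G - 3*(-12 - 4*G + G*y)² + 12*G*y)
-35541/r(-190, -173) = -35541/(-123 - 48*(-173) - 3*(12 + 4*(-173) - 1*(-173)*(-190))² + 12*(-173)*(-190)) = -35541/(-123 + 8304 - 3*(12 - 692 - 32870)² + 394440) = -35541/(-123 + 8304 - 3*(-33550)² + 394440) = -35541/(-123 + 8304 - 3*1125602500 + 394440) = -35541/(-123 + 8304 - 3376807500 + 394440) = -35541/(-3376404879) = -35541*(-1/3376404879) = 11847/1125468293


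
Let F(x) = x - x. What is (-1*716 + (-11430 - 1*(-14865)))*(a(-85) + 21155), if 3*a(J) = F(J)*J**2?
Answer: 57520445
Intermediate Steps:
F(x) = 0
a(J) = 0 (a(J) = (0*J**2)/3 = (1/3)*0 = 0)
(-1*716 + (-11430 - 1*(-14865)))*(a(-85) + 21155) = (-1*716 + (-11430 - 1*(-14865)))*(0 + 21155) = (-716 + (-11430 + 14865))*21155 = (-716 + 3435)*21155 = 2719*21155 = 57520445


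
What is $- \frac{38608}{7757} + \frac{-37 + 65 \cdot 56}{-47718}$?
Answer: $- \frac{623415005}{123382842} \approx -5.0527$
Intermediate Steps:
$- \frac{38608}{7757} + \frac{-37 + 65 \cdot 56}{-47718} = \left(-38608\right) \frac{1}{7757} + \left(-37 + 3640\right) \left(- \frac{1}{47718}\right) = - \frac{38608}{7757} + 3603 \left(- \frac{1}{47718}\right) = - \frac{38608}{7757} - \frac{1201}{15906} = - \frac{623415005}{123382842}$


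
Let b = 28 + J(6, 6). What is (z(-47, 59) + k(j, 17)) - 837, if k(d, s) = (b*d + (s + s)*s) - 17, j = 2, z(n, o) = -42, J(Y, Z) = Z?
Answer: -250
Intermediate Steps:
b = 34 (b = 28 + 6 = 34)
k(d, s) = -17 + 2*s**2 + 34*d (k(d, s) = (34*d + (s + s)*s) - 17 = (34*d + (2*s)*s) - 17 = (34*d + 2*s**2) - 17 = (2*s**2 + 34*d) - 17 = -17 + 2*s**2 + 34*d)
(z(-47, 59) + k(j, 17)) - 837 = (-42 + (-17 + 2*17**2 + 34*2)) - 837 = (-42 + (-17 + 2*289 + 68)) - 837 = (-42 + (-17 + 578 + 68)) - 837 = (-42 + 629) - 837 = 587 - 837 = -250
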